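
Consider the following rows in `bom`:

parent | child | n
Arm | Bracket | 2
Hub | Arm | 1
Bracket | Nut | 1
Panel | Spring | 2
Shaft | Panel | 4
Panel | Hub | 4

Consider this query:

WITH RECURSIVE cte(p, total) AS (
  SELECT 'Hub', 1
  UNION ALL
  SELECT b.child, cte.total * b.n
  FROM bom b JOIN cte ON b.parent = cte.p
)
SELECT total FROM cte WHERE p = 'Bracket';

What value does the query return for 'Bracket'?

Base: (Hub, total=1).
Iteration 1: components of {Hub} -> Arm = 1*1 = 1.
Iteration 2: components of {Arm} -> Bracket = 1*2 = 2.
Iteration 3: components of {Bracket} -> Nut = 2*1 = 2.
Iteration 4: no further components; recursion stops.

2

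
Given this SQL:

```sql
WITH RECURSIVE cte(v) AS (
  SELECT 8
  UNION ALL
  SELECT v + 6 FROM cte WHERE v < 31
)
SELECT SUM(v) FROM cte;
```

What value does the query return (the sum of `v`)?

Base: v=8.
Iteration 1: 8 < 31 holds -> v = 8 + 6 = 14.
Iteration 2: 14 < 31 holds -> v = 14 + 6 = 20.
Iteration 3: 20 < 31 holds -> v = 20 + 6 = 26.
Iteration 4: 26 < 31 holds -> v = 26 + 6 = 32.
Iteration 5: 32 < 31 fails; recursion stops.
SUM(v) = 8 + 14 + 20 + 26 + 32 = 100.

100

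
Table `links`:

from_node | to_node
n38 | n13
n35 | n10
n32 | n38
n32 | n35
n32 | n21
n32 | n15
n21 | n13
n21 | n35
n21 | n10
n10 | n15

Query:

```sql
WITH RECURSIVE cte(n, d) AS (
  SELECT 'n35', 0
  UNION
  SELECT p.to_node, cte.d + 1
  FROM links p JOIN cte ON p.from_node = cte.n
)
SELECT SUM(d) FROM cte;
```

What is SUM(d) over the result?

Base: (n35, d=0).
Iteration 1: edges from {n35} -> (n10, d=1).
Iteration 2: edges from {n10} -> (n15, d=2).
Iteration 3: no outgoing edges from {n15}; recursion stops.
SUM(d) = 0 + 1 + 2 = 3.

3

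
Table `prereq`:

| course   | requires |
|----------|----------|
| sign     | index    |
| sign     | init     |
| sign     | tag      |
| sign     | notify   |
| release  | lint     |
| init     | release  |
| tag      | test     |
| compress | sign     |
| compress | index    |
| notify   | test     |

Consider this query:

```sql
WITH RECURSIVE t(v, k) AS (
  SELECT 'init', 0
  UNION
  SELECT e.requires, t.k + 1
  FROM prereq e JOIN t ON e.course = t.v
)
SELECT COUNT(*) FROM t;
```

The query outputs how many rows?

Base: (init, k=0).
Iteration 1: edges from {init} -> (release, k=1).
Iteration 2: edges from {release} -> (lint, k=2).
Iteration 3: no outgoing edges from {lint}; recursion stops.
Total rows emitted: 3.

3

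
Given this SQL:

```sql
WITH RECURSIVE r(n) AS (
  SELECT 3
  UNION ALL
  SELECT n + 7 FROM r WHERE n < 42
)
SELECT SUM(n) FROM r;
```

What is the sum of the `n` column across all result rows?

168

Base: n=3.
Iteration 1: 3 < 42 holds -> n = 3 + 7 = 10.
Iteration 2: 10 < 42 holds -> n = 10 + 7 = 17.
Iteration 3: 17 < 42 holds -> n = 17 + 7 = 24.
Iteration 4: 24 < 42 holds -> n = 24 + 7 = 31.
Iteration 5: 31 < 42 holds -> n = 31 + 7 = 38.
Iteration 6: 38 < 42 holds -> n = 38 + 7 = 45.
Iteration 7: 45 < 42 fails; recursion stops.
SUM(n) = 3 + 10 + 17 + 24 + 31 + 38 + 45 = 168.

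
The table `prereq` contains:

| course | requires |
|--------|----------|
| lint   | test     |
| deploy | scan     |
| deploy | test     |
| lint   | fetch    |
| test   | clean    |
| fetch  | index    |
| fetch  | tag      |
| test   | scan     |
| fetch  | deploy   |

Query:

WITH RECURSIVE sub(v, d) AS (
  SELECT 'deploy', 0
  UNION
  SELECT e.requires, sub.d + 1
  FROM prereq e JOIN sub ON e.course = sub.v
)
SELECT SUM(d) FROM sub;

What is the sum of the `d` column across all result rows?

6

Base: (deploy, d=0).
Iteration 1: edges from {deploy} -> (scan, d=1), (test, d=1).
Iteration 2: edges from {scan,test} -> (clean, d=2), (scan, d=2).
Iteration 3: no outgoing edges from {clean,scan}; recursion stops.
SUM(d) = 0 + 1 + 1 + 2 + 2 = 6.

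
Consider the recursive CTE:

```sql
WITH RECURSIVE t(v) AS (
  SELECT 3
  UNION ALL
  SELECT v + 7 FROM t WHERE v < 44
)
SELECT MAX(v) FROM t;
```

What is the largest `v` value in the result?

45

Base: v=3.
Iteration 1: 3 < 44 holds -> v = 3 + 7 = 10.
Iteration 2: 10 < 44 holds -> v = 10 + 7 = 17.
Iteration 3: 17 < 44 holds -> v = 17 + 7 = 24.
Iteration 4: 24 < 44 holds -> v = 24 + 7 = 31.
Iteration 5: 31 < 44 holds -> v = 31 + 7 = 38.
Iteration 6: 38 < 44 holds -> v = 38 + 7 = 45.
Iteration 7: 45 < 44 fails; recursion stops.
v values: 3, 10, 17, 24, 31, 38, 45; the maximum is 45.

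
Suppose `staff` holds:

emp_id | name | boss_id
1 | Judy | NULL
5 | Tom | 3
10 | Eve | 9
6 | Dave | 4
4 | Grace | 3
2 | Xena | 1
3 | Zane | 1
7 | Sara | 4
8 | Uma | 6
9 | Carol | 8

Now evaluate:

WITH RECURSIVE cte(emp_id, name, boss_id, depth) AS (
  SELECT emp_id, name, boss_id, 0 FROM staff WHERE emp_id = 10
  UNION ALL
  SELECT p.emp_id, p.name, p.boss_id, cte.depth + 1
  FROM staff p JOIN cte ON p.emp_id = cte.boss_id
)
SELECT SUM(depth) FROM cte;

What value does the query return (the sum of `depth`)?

Base: emp_id=10 (Eve), boss_id=9, depth 0.
Iteration 1: join on emp_id=9 -> Carol (id 9, boss_id=8, depth 1).
Iteration 2: join on emp_id=8 -> Uma (id 8, boss_id=6, depth 2).
Iteration 3: join on emp_id=6 -> Dave (id 6, boss_id=4, depth 3).
Iteration 4: join on emp_id=4 -> Grace (id 4, boss_id=3, depth 4).
Iteration 5: join on emp_id=3 -> Zane (id 3, boss_id=1, depth 5).
Iteration 6: join on emp_id=1 -> Judy (id 1, boss_id=NULL, depth 6).
Iteration 7: boss_id is NULL; no match; recursion stops.
SUM(depth) = 0 + 1 + 2 + 3 + 4 + 5 + 6 = 21.

21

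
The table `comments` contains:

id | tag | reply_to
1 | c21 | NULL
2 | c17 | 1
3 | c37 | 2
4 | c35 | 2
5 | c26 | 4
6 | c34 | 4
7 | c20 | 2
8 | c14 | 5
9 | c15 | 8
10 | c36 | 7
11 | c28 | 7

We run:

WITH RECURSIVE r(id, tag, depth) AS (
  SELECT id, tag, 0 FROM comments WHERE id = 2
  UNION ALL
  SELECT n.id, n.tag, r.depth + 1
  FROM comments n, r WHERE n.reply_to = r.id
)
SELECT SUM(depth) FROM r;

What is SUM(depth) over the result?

18

Base: id=2 (c17) at depth 0.
Iteration 1: rows with reply_to in {2} -> c37 (id 3, depth 1), c35 (id 4, depth 1), c20 (id 7, depth 1).
Iteration 2: rows with reply_to in {3,4,7} -> c26 (id 5, depth 2), c34 (id 6, depth 2), c36 (id 10, depth 2), c28 (id 11, depth 2).
Iteration 3: rows with reply_to in {5,6,10,11} -> c14 (id 8, depth 3).
Iteration 4: rows with reply_to in {8} -> c15 (id 9, depth 4).
Iteration 5: no rows with reply_to in {9}; recursion stops.
SUM(depth) = 0 + 1 + 1 + 1 + 2 + 2 + 2 + 2 + 3 + 4 = 18.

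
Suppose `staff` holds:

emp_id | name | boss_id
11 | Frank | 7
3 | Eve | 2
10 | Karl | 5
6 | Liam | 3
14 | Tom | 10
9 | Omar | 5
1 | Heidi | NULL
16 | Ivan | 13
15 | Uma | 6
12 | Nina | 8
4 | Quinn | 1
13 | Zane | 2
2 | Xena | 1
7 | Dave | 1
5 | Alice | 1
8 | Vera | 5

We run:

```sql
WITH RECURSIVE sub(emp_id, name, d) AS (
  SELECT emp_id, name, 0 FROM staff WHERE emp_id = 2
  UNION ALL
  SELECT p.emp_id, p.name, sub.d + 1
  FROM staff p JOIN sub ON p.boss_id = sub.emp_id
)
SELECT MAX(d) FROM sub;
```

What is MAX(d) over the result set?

Base: emp_id=2 (Xena) at d 0.
Iteration 1: rows with boss_id in {2} -> Eve (id 3, d 1), Zane (id 13, d 1).
Iteration 2: rows with boss_id in {3,13} -> Liam (id 6, d 2), Ivan (id 16, d 2).
Iteration 3: rows with boss_id in {6,16} -> Uma (id 15, d 3).
Iteration 4: no rows with boss_id in {15}; recursion stops.
d values: 0, 1, 1, 2, 2, 3; the maximum is 3.

3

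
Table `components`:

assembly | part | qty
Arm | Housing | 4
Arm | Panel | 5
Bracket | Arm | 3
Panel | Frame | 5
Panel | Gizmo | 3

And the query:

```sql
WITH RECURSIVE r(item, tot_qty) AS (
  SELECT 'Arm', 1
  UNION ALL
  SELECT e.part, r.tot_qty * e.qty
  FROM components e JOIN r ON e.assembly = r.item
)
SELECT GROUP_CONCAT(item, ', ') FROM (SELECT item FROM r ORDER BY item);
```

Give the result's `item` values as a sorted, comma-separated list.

Arm, Frame, Gizmo, Housing, Panel

Base: (Arm, tot_qty=1).
Iteration 1: components of {Arm} -> Housing = 1*4 = 4, Panel = 1*5 = 5.
Iteration 2: components of {Housing,Panel} -> Frame = 5*5 = 25, Gizmo = 5*3 = 15.
Iteration 3: no further components; recursion stops.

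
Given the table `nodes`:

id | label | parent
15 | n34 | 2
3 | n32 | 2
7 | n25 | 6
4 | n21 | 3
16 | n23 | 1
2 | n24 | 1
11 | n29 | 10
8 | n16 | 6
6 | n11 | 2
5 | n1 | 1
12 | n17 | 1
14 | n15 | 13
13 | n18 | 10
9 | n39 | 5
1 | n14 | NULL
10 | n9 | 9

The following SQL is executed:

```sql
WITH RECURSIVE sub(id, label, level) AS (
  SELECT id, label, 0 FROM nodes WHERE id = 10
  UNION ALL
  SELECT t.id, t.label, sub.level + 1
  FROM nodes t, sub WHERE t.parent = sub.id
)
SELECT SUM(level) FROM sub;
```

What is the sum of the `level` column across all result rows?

4

Base: id=10 (n9) at level 0.
Iteration 1: rows with parent in {10} -> n29 (id 11, level 1), n18 (id 13, level 1).
Iteration 2: rows with parent in {11,13} -> n15 (id 14, level 2).
Iteration 3: no rows with parent in {14}; recursion stops.
SUM(level) = 0 + 1 + 1 + 2 = 4.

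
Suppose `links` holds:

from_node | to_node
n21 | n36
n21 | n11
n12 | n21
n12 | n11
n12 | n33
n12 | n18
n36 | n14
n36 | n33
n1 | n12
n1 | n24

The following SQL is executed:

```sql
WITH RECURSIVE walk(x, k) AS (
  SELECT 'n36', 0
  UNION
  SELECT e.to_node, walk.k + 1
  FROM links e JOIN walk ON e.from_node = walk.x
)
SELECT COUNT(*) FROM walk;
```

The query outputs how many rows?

Base: (n36, k=0).
Iteration 1: edges from {n36} -> (n14, k=1), (n33, k=1).
Iteration 2: no outgoing edges from {n14,n33}; recursion stops.
Total rows emitted: 3.

3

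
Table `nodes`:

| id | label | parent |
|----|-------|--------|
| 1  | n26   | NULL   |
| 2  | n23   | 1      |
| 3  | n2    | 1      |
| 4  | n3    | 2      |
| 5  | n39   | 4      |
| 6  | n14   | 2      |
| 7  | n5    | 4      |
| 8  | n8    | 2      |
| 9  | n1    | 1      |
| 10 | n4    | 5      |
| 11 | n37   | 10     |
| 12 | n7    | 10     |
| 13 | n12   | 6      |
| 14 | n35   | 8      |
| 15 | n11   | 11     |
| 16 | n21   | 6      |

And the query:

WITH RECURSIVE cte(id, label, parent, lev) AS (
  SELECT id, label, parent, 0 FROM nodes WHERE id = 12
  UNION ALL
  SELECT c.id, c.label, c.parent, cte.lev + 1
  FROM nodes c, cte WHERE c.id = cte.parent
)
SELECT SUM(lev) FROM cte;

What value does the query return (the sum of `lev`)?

15

Base: id=12 (n7), parent=10, lev 0.
Iteration 1: join on id=10 -> n4 (id 10, parent=5, lev 1).
Iteration 2: join on id=5 -> n39 (id 5, parent=4, lev 2).
Iteration 3: join on id=4 -> n3 (id 4, parent=2, lev 3).
Iteration 4: join on id=2 -> n23 (id 2, parent=1, lev 4).
Iteration 5: join on id=1 -> n26 (id 1, parent=NULL, lev 5).
Iteration 6: parent is NULL; no match; recursion stops.
SUM(lev) = 0 + 1 + 2 + 3 + 4 + 5 = 15.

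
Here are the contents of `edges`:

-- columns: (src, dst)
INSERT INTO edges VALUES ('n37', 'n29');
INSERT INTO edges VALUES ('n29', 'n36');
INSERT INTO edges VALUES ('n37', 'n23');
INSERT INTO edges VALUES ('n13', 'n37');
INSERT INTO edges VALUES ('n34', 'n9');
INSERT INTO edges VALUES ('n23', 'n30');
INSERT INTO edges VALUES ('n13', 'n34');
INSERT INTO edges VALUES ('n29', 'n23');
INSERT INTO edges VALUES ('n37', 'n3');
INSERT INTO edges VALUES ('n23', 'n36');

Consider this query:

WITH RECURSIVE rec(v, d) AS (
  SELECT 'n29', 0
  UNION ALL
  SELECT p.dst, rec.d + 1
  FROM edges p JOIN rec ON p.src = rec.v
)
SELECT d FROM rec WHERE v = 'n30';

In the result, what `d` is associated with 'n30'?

Base: (n29, d=0).
Iteration 1: edges from {n29} -> (n23, d=1), (n36, d=1).
Iteration 2: edges from {n23,n36} -> (n30, d=2), (n36, d=2).
Iteration 3: no outgoing edges from {n30,n36}; recursion stops.

2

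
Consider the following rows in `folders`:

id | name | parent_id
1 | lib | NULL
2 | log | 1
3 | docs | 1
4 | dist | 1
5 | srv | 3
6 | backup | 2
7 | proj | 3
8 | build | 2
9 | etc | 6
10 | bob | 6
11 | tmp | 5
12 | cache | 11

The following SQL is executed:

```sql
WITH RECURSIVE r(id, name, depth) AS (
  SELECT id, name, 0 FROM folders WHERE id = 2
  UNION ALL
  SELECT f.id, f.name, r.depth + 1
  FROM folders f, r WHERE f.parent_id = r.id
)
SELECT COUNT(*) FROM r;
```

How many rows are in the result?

Base: id=2 (log) at depth 0.
Iteration 1: rows with parent_id in {2} -> backup (id 6, depth 1), build (id 8, depth 1).
Iteration 2: rows with parent_id in {6,8} -> etc (id 9, depth 2), bob (id 10, depth 2).
Iteration 3: no rows with parent_id in {9,10}; recursion stops.
Total rows emitted: 5.

5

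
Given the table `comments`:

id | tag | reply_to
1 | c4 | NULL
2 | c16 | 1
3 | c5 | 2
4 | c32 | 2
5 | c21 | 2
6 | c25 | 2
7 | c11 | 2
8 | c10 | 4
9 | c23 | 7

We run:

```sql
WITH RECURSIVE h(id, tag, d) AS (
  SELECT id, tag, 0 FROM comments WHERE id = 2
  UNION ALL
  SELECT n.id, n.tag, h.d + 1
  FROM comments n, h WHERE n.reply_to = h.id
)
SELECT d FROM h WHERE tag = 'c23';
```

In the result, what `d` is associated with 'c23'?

Base: id=2 (c16) at d 0.
Iteration 1: rows with reply_to in {2} -> c5 (id 3, d 1), c32 (id 4, d 1), c21 (id 5, d 1), c25 (id 6, d 1), c11 (id 7, d 1).
Iteration 2: rows with reply_to in {3,4,5,6,7} -> c10 (id 8, d 2), c23 (id 9, d 2).
Iteration 3: no rows with reply_to in {8,9}; recursion stops.

2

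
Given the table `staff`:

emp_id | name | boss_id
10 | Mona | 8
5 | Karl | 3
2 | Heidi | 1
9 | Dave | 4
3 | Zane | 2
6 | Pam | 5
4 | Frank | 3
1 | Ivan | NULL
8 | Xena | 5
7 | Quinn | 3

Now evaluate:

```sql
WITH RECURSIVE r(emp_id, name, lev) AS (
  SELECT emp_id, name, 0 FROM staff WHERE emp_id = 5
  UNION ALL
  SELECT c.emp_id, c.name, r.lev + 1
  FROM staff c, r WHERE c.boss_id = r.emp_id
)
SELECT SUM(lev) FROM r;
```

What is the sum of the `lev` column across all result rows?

4

Base: emp_id=5 (Karl) at lev 0.
Iteration 1: rows with boss_id in {5} -> Pam (id 6, lev 1), Xena (id 8, lev 1).
Iteration 2: rows with boss_id in {6,8} -> Mona (id 10, lev 2).
Iteration 3: no rows with boss_id in {10}; recursion stops.
SUM(lev) = 0 + 1 + 1 + 2 = 4.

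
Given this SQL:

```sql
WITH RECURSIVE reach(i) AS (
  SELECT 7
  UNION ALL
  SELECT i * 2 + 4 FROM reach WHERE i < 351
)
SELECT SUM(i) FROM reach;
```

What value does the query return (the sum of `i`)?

Base: i=7.
Iteration 1: 7 < 351 holds -> i = 7 * 2 + 4 = 18.
Iteration 2: 18 < 351 holds -> i = 18 * 2 + 4 = 40.
Iteration 3: 40 < 351 holds -> i = 40 * 2 + 4 = 84.
Iteration 4: 84 < 351 holds -> i = 84 * 2 + 4 = 172.
Iteration 5: 172 < 351 holds -> i = 172 * 2 + 4 = 348.
Iteration 6: 348 < 351 holds -> i = 348 * 2 + 4 = 700.
Iteration 7: 700 < 351 fails; recursion stops.
SUM(i) = 7 + 18 + 40 + 84 + 172 + 348 + 700 = 1369.

1369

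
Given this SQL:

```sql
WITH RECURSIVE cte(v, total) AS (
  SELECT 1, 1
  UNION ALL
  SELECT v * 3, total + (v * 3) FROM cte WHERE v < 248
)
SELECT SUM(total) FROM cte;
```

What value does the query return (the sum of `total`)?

Base: v=1, total=1.
Iteration 1: 1 < 248 holds -> v = 1 * 3 = 3, total = 1 + 3 = 4.
Iteration 2: 3 < 248 holds -> v = 3 * 3 = 9, total = 4 + 9 = 13.
Iteration 3: 9 < 248 holds -> v = 9 * 3 = 27, total = 13 + 27 = 40.
Iteration 4: 27 < 248 holds -> v = 27 * 3 = 81, total = 40 + 81 = 121.
Iteration 5: 81 < 248 holds -> v = 81 * 3 = 243, total = 121 + 243 = 364.
Iteration 6: 243 < 248 holds -> v = 243 * 3 = 729, total = 364 + 729 = 1093.
Iteration 7: 729 < 248 fails; recursion stops.
SUM(total) = 1 + 4 + 13 + 40 + 121 + 364 + 1093 = 1636.

1636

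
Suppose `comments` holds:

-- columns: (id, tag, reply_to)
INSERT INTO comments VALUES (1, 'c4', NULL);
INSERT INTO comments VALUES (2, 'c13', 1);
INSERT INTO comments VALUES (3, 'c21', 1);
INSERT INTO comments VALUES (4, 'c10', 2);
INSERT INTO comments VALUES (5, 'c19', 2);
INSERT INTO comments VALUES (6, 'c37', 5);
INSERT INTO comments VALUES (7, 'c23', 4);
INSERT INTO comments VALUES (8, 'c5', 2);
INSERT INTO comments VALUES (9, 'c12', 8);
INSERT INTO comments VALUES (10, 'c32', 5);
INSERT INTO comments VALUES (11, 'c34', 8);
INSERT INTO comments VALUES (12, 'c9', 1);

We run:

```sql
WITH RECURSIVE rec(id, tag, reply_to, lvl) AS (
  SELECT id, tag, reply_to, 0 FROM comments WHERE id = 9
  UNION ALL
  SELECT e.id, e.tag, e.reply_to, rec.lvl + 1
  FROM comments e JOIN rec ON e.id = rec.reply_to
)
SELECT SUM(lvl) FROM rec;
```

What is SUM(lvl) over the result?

Base: id=9 (c12), reply_to=8, lvl 0.
Iteration 1: join on id=8 -> c5 (id 8, reply_to=2, lvl 1).
Iteration 2: join on id=2 -> c13 (id 2, reply_to=1, lvl 2).
Iteration 3: join on id=1 -> c4 (id 1, reply_to=NULL, lvl 3).
Iteration 4: reply_to is NULL; no match; recursion stops.
SUM(lvl) = 0 + 1 + 2 + 3 = 6.

6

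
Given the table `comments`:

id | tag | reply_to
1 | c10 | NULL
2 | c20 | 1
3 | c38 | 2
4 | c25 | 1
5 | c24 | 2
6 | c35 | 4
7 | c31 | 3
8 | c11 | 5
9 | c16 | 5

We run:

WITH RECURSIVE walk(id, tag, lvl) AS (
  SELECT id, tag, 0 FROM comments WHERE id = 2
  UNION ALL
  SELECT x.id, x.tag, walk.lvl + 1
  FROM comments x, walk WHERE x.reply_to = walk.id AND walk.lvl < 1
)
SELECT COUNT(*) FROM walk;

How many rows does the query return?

Base: id=2 (c20) at lvl 0.
Iteration 1: rows with reply_to in {2} -> c38 (id 3, lvl 1), c24 (id 5, lvl 1).
Iteration 2: lvl < 1 fails for all current rows; recursion stops.
Total rows emitted: 3.

3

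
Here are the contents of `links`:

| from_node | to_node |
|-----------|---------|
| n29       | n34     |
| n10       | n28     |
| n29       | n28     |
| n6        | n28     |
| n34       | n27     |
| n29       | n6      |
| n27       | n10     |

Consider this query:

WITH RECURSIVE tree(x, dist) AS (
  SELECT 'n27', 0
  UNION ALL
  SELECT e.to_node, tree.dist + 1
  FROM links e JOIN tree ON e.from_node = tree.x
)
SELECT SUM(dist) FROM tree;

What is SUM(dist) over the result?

Base: (n27, dist=0).
Iteration 1: edges from {n27} -> (n10, dist=1).
Iteration 2: edges from {n10} -> (n28, dist=2).
Iteration 3: no outgoing edges from {n28}; recursion stops.
SUM(dist) = 0 + 1 + 2 = 3.

3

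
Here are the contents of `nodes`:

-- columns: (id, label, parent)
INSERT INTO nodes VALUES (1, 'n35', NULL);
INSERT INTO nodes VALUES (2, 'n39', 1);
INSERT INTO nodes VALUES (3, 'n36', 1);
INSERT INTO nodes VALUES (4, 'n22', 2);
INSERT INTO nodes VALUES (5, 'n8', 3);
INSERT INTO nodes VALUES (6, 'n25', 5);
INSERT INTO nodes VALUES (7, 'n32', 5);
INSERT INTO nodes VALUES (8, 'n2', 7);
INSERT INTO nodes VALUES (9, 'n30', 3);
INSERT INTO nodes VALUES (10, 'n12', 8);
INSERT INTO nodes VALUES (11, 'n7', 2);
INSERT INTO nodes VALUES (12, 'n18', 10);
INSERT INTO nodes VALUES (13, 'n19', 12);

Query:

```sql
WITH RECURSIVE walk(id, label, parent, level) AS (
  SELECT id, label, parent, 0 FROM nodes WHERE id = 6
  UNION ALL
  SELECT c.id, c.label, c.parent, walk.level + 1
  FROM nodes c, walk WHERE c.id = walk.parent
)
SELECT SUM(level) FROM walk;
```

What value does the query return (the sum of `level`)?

6

Base: id=6 (n25), parent=5, level 0.
Iteration 1: join on id=5 -> n8 (id 5, parent=3, level 1).
Iteration 2: join on id=3 -> n36 (id 3, parent=1, level 2).
Iteration 3: join on id=1 -> n35 (id 1, parent=NULL, level 3).
Iteration 4: parent is NULL; no match; recursion stops.
SUM(level) = 0 + 1 + 2 + 3 = 6.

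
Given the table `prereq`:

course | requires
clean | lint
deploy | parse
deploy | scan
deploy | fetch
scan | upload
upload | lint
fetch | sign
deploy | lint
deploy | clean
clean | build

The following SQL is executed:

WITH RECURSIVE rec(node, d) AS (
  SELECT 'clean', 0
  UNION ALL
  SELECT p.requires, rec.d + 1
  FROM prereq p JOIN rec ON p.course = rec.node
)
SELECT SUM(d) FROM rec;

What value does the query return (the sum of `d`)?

Base: (clean, d=0).
Iteration 1: edges from {clean} -> (build, d=1), (lint, d=1).
Iteration 2: no outgoing edges from {build,lint}; recursion stops.
SUM(d) = 0 + 1 + 1 = 2.

2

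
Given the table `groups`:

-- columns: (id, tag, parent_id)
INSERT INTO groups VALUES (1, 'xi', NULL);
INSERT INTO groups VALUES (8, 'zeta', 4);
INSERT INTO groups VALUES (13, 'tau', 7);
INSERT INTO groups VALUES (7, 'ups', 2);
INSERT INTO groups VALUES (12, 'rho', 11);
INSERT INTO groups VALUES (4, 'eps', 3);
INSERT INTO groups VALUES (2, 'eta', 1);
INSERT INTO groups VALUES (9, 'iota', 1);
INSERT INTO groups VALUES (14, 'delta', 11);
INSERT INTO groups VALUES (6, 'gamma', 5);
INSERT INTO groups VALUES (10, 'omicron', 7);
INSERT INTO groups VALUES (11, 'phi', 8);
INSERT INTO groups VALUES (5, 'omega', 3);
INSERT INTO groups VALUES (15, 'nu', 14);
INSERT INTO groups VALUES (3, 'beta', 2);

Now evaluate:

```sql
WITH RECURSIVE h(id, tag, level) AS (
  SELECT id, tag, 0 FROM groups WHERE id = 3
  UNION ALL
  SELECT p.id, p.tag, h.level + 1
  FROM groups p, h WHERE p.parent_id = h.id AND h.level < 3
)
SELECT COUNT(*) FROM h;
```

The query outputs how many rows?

Base: id=3 (beta) at level 0.
Iteration 1: rows with parent_id in {3} -> eps (id 4, level 1), omega (id 5, level 1).
Iteration 2: rows with parent_id in {4,5} -> gamma (id 6, level 2), zeta (id 8, level 2).
Iteration 3: rows with parent_id in {6,8} -> phi (id 11, level 3).
Iteration 4: level < 3 fails for all current rows; recursion stops.
Total rows emitted: 6.

6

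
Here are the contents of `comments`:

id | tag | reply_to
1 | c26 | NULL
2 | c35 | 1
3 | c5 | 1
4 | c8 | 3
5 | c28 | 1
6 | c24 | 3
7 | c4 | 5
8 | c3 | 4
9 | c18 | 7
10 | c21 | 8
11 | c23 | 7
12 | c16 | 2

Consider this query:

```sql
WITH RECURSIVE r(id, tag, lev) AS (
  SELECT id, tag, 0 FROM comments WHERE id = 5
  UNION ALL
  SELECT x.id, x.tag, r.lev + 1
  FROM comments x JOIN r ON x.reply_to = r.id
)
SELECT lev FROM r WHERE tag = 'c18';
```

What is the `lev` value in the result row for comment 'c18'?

Base: id=5 (c28) at lev 0.
Iteration 1: rows with reply_to in {5} -> c4 (id 7, lev 1).
Iteration 2: rows with reply_to in {7} -> c18 (id 9, lev 2), c23 (id 11, lev 2).
Iteration 3: no rows with reply_to in {9,11}; recursion stops.

2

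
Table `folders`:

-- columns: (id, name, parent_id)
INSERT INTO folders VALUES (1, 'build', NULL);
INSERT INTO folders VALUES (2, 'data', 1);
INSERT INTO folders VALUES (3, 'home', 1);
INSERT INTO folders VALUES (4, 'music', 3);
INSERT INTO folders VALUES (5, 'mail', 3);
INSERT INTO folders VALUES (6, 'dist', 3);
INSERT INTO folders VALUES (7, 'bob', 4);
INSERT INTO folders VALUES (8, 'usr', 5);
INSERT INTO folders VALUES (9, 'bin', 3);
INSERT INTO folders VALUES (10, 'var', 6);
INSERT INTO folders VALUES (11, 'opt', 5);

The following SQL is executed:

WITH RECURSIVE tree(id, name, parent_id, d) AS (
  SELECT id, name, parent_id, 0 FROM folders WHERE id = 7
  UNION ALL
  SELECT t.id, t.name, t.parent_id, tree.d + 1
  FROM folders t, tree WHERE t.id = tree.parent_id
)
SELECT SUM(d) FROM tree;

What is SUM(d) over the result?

6

Base: id=7 (bob), parent_id=4, d 0.
Iteration 1: join on id=4 -> music (id 4, parent_id=3, d 1).
Iteration 2: join on id=3 -> home (id 3, parent_id=1, d 2).
Iteration 3: join on id=1 -> build (id 1, parent_id=NULL, d 3).
Iteration 4: parent_id is NULL; no match; recursion stops.
SUM(d) = 0 + 1 + 2 + 3 = 6.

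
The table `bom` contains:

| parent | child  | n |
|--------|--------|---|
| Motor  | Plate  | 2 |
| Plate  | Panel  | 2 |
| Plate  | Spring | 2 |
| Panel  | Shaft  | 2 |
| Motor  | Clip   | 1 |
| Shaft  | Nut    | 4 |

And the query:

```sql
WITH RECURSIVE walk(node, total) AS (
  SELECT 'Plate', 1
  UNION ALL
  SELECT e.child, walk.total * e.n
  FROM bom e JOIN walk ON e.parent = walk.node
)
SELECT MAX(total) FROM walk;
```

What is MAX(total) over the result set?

16

Base: (Plate, total=1).
Iteration 1: components of {Plate} -> Panel = 1*2 = 2, Spring = 1*2 = 2.
Iteration 2: components of {Panel,Spring} -> Shaft = 2*2 = 4.
Iteration 3: components of {Shaft} -> Nut = 4*4 = 16.
Iteration 4: no further components; recursion stops.
total values: 1, 2, 2, 4, 16; the maximum is 16.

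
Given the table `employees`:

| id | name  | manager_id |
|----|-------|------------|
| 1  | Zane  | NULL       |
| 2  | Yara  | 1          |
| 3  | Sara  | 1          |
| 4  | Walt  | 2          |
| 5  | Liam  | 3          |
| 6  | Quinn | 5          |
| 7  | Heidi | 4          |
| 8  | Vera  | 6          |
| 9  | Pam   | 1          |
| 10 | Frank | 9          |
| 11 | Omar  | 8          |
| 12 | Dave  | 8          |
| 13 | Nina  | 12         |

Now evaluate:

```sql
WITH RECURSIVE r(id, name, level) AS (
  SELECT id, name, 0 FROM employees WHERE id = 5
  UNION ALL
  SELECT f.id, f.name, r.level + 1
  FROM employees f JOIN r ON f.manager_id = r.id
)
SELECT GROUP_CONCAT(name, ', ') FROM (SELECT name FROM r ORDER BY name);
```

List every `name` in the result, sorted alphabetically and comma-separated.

Dave, Liam, Nina, Omar, Quinn, Vera

Base: id=5 (Liam) at level 0.
Iteration 1: rows with manager_id in {5} -> Quinn (id 6, level 1).
Iteration 2: rows with manager_id in {6} -> Vera (id 8, level 2).
Iteration 3: rows with manager_id in {8} -> Omar (id 11, level 3), Dave (id 12, level 3).
Iteration 4: rows with manager_id in {11,12} -> Nina (id 13, level 4).
Iteration 5: no rows with manager_id in {13}; recursion stops.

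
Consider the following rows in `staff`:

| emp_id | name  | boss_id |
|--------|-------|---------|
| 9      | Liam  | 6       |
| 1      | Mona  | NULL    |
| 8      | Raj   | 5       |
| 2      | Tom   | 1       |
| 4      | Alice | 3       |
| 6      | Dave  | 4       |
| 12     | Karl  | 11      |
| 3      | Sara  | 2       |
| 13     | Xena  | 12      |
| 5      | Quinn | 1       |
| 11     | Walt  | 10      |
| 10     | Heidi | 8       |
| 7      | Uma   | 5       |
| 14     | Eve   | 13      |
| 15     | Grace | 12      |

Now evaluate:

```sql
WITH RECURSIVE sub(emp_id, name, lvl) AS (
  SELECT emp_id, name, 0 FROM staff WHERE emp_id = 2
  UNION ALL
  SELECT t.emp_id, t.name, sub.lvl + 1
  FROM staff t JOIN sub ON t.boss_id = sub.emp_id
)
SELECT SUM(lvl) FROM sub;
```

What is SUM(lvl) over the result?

10

Base: emp_id=2 (Tom) at lvl 0.
Iteration 1: rows with boss_id in {2} -> Sara (id 3, lvl 1).
Iteration 2: rows with boss_id in {3} -> Alice (id 4, lvl 2).
Iteration 3: rows with boss_id in {4} -> Dave (id 6, lvl 3).
Iteration 4: rows with boss_id in {6} -> Liam (id 9, lvl 4).
Iteration 5: no rows with boss_id in {9}; recursion stops.
SUM(lvl) = 0 + 1 + 2 + 3 + 4 = 10.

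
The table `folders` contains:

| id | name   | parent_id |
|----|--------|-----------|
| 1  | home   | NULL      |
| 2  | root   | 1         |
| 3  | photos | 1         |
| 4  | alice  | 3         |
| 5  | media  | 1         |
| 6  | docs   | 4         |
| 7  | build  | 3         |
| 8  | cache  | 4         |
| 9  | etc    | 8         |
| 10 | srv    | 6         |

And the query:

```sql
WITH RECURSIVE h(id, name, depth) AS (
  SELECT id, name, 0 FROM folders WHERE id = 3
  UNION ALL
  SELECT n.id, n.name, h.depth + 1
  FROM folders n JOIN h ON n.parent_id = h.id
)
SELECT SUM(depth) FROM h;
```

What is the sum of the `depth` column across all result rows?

Base: id=3 (photos) at depth 0.
Iteration 1: rows with parent_id in {3} -> alice (id 4, depth 1), build (id 7, depth 1).
Iteration 2: rows with parent_id in {4,7} -> docs (id 6, depth 2), cache (id 8, depth 2).
Iteration 3: rows with parent_id in {6,8} -> etc (id 9, depth 3), srv (id 10, depth 3).
Iteration 4: no rows with parent_id in {9,10}; recursion stops.
SUM(depth) = 0 + 1 + 1 + 2 + 2 + 3 + 3 = 12.

12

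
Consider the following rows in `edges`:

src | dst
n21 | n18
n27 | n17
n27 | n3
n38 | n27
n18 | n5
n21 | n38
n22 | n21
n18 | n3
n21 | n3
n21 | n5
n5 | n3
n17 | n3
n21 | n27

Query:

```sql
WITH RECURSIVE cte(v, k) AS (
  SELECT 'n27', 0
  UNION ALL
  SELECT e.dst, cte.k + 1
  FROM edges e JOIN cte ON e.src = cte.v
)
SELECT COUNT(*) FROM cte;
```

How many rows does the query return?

Base: (n27, k=0).
Iteration 1: edges from {n27} -> (n17, k=1), (n3, k=1).
Iteration 2: edges from {n17,n3} -> (n3, k=2).
Iteration 3: no outgoing edges from {n3}; recursion stops.
Total rows emitted: 4.

4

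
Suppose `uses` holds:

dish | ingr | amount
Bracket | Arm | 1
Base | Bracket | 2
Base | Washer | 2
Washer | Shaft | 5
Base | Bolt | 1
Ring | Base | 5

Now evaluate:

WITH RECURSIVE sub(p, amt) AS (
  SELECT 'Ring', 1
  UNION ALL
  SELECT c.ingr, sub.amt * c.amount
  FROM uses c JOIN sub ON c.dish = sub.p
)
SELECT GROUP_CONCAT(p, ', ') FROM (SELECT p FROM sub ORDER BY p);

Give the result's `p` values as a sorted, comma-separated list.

Base: (Ring, amt=1).
Iteration 1: components of {Ring} -> Base = 1*5 = 5.
Iteration 2: components of {Base} -> Bolt = 5*1 = 5, Bracket = 5*2 = 10, Washer = 5*2 = 10.
Iteration 3: components of {Bolt,Bracket,Washer} -> Arm = 10*1 = 10, Shaft = 10*5 = 50.
Iteration 4: no further components; recursion stops.

Arm, Base, Bolt, Bracket, Ring, Shaft, Washer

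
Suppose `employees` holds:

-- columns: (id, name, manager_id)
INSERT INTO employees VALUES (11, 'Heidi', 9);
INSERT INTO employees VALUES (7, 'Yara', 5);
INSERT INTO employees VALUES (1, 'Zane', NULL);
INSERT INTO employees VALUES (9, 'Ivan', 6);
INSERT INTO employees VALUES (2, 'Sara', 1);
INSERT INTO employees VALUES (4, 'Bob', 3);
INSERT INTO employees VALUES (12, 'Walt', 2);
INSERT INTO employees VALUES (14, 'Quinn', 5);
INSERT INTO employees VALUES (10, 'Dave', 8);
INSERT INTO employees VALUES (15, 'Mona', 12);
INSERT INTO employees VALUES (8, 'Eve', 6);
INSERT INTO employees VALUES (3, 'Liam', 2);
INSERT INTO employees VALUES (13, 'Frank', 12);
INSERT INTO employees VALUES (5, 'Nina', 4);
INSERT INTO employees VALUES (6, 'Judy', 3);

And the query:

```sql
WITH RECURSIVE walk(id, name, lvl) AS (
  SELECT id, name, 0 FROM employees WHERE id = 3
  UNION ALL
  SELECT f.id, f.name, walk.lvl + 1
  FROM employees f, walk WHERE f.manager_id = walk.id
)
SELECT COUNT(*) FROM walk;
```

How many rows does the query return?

Base: id=3 (Liam) at lvl 0.
Iteration 1: rows with manager_id in {3} -> Bob (id 4, lvl 1), Judy (id 6, lvl 1).
Iteration 2: rows with manager_id in {4,6} -> Nina (id 5, lvl 2), Eve (id 8, lvl 2), Ivan (id 9, lvl 2).
Iteration 3: rows with manager_id in {5,8,9} -> Yara (id 7, lvl 3), Dave (id 10, lvl 3), Heidi (id 11, lvl 3), Quinn (id 14, lvl 3).
Iteration 4: no rows with manager_id in {7,10,11,14}; recursion stops.
Total rows emitted: 10.

10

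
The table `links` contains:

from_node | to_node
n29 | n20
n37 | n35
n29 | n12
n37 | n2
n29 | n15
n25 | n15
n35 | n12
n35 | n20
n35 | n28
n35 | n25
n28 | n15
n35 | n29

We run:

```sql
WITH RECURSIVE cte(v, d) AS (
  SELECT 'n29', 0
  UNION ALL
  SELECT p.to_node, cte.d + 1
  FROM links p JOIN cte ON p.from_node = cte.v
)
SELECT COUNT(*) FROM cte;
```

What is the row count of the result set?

Base: (n29, d=0).
Iteration 1: edges from {n29} -> (n12, d=1), (n15, d=1), (n20, d=1).
Iteration 2: no outgoing edges from {n12,n15,n20}; recursion stops.
Total rows emitted: 4.

4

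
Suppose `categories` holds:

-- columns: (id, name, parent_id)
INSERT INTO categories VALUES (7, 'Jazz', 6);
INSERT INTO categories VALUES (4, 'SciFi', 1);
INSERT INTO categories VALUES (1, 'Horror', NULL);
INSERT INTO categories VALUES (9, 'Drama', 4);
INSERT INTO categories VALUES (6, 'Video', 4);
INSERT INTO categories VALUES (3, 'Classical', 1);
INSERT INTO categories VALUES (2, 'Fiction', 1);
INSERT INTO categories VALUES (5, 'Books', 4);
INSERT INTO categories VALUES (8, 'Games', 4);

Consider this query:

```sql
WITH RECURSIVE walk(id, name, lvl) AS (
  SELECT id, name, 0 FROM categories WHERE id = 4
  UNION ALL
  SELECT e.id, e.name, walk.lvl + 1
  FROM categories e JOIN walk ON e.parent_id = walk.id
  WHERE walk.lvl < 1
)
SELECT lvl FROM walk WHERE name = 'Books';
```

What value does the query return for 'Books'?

1

Base: id=4 (SciFi) at lvl 0.
Iteration 1: rows with parent_id in {4} -> Books (id 5, lvl 1), Video (id 6, lvl 1), Games (id 8, lvl 1), Drama (id 9, lvl 1).
Iteration 2: lvl < 1 fails for all current rows; recursion stops.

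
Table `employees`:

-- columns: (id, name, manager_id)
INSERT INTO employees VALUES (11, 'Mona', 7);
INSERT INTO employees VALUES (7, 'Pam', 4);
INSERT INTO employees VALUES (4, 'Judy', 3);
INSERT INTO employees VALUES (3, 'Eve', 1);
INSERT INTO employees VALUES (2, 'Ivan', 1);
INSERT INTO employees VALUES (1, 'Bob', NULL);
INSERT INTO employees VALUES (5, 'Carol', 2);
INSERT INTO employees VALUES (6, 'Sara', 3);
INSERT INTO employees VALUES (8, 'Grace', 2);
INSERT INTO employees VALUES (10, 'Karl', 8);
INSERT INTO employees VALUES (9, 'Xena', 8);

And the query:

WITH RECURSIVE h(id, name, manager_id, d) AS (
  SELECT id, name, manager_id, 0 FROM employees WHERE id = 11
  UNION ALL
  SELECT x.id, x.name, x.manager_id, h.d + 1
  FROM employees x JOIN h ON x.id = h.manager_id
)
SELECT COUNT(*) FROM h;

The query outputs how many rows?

5

Base: id=11 (Mona), manager_id=7, d 0.
Iteration 1: join on id=7 -> Pam (id 7, manager_id=4, d 1).
Iteration 2: join on id=4 -> Judy (id 4, manager_id=3, d 2).
Iteration 3: join on id=3 -> Eve (id 3, manager_id=1, d 3).
Iteration 4: join on id=1 -> Bob (id 1, manager_id=NULL, d 4).
Iteration 5: manager_id is NULL; no match; recursion stops.
Total rows emitted: 5.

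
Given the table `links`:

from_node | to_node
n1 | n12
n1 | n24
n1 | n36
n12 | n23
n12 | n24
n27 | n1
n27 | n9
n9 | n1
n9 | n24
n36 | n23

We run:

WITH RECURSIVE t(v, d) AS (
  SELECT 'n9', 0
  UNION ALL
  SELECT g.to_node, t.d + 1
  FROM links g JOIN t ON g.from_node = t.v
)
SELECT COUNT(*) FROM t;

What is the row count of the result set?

Base: (n9, d=0).
Iteration 1: edges from {n9} -> (n1, d=1), (n24, d=1).
Iteration 2: edges from {n1,n24} -> (n12, d=2), (n24, d=2), (n36, d=2).
Iteration 3: edges from {n12,n24,n36} -> (n23, d=3) x2, (n24, d=3). [UNION ALL keeps all 3 new rows, including repeats]
Iteration 4: no outgoing edges from {n23,n24}; recursion stops.
Total rows emitted: 9.

9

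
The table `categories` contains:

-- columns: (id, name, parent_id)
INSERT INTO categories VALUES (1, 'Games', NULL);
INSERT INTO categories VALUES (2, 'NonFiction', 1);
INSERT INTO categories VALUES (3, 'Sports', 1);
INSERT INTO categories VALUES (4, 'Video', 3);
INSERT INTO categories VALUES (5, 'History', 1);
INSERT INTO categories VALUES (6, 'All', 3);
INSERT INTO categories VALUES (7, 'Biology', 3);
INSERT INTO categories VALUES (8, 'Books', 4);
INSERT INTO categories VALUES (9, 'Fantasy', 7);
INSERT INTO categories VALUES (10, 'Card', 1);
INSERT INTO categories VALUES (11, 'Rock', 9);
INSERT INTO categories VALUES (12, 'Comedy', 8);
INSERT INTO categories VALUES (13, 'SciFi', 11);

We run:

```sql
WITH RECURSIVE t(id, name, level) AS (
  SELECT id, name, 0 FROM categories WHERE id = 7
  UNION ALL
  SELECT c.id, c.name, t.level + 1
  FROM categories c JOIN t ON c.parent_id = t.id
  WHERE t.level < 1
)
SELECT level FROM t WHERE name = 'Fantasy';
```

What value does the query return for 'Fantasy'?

Base: id=7 (Biology) at level 0.
Iteration 1: rows with parent_id in {7} -> Fantasy (id 9, level 1).
Iteration 2: level < 1 fails for all current rows; recursion stops.

1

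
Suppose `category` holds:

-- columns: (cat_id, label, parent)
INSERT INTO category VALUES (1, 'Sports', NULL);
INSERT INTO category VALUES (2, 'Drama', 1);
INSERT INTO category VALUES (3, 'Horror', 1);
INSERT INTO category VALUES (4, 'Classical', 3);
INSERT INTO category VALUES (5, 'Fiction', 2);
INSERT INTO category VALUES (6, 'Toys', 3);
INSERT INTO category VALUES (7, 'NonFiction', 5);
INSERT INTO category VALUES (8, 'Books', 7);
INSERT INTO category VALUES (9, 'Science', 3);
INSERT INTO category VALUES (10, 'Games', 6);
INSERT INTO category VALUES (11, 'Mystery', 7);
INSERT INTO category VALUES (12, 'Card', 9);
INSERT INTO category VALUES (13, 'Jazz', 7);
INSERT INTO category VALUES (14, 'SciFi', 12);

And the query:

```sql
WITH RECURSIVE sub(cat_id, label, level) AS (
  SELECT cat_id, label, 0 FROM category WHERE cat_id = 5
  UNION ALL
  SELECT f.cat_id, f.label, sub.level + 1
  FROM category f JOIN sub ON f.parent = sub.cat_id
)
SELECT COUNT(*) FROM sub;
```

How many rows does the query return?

5

Base: cat_id=5 (Fiction) at level 0.
Iteration 1: rows with parent in {5} -> NonFiction (id 7, level 1).
Iteration 2: rows with parent in {7} -> Books (id 8, level 2), Mystery (id 11, level 2), Jazz (id 13, level 2).
Iteration 3: no rows with parent in {8,11,13}; recursion stops.
Total rows emitted: 5.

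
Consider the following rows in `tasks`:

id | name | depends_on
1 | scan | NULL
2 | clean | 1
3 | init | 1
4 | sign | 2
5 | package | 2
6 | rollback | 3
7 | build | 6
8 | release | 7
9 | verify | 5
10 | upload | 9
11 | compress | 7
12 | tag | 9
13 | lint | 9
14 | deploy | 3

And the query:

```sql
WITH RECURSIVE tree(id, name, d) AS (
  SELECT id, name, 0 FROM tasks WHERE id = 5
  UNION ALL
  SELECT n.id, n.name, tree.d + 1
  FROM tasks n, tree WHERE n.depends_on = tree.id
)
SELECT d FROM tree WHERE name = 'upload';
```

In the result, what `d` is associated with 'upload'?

2

Base: id=5 (package) at d 0.
Iteration 1: rows with depends_on in {5} -> verify (id 9, d 1).
Iteration 2: rows with depends_on in {9} -> upload (id 10, d 2), tag (id 12, d 2), lint (id 13, d 2).
Iteration 3: no rows with depends_on in {10,12,13}; recursion stops.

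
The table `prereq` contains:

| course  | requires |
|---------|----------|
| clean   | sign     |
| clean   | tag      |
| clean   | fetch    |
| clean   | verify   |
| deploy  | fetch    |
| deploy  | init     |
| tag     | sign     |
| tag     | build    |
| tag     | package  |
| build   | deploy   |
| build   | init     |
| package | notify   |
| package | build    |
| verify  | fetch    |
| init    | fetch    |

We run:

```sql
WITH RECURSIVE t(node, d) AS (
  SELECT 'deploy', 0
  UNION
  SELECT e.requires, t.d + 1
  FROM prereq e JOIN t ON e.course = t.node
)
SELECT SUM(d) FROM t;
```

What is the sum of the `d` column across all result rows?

4

Base: (deploy, d=0).
Iteration 1: edges from {deploy} -> (fetch, d=1), (init, d=1).
Iteration 2: edges from {fetch,init} -> (fetch, d=2).
Iteration 3: no outgoing edges from {fetch}; recursion stops.
SUM(d) = 0 + 1 + 1 + 2 = 4.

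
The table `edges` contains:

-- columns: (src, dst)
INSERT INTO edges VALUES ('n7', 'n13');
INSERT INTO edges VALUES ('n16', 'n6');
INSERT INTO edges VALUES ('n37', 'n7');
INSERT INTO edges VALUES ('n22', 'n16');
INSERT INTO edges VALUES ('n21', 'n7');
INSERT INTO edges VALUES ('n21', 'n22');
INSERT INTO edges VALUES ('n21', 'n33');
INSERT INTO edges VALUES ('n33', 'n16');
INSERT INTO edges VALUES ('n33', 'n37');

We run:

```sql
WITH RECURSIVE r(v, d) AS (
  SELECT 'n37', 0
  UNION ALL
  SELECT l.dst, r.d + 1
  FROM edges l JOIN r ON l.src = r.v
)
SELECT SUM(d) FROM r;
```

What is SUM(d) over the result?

3

Base: (n37, d=0).
Iteration 1: edges from {n37} -> (n7, d=1).
Iteration 2: edges from {n7} -> (n13, d=2).
Iteration 3: no outgoing edges from {n13}; recursion stops.
SUM(d) = 0 + 1 + 2 = 3.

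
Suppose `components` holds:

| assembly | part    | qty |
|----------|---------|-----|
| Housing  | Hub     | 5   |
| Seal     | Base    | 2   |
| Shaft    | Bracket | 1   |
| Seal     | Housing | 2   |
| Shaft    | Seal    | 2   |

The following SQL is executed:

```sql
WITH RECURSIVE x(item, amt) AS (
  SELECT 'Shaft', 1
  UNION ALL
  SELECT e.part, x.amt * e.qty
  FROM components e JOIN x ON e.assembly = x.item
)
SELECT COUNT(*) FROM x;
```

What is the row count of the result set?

6

Base: (Shaft, amt=1).
Iteration 1: components of {Shaft} -> Bracket = 1*1 = 1, Seal = 1*2 = 2.
Iteration 2: components of {Bracket,Seal} -> Base = 2*2 = 4, Housing = 2*2 = 4.
Iteration 3: components of {Base,Housing} -> Hub = 4*5 = 20.
Iteration 4: no further components; recursion stops.
Total rows emitted: 6.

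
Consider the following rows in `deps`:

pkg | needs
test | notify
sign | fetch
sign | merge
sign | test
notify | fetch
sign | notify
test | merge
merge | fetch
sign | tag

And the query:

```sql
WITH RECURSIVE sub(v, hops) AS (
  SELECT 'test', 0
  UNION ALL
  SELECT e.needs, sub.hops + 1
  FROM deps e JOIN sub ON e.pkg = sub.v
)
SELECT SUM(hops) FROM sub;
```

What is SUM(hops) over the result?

6

Base: (test, hops=0).
Iteration 1: edges from {test} -> (merge, hops=1), (notify, hops=1).
Iteration 2: edges from {merge,notify} -> (fetch, hops=2) x2. [UNION ALL keeps all 2 new rows, including repeats]
Iteration 3: no outgoing edges from {fetch}; recursion stops.
SUM(hops) = 0 + 1 + 1 + 2 + 2 = 6.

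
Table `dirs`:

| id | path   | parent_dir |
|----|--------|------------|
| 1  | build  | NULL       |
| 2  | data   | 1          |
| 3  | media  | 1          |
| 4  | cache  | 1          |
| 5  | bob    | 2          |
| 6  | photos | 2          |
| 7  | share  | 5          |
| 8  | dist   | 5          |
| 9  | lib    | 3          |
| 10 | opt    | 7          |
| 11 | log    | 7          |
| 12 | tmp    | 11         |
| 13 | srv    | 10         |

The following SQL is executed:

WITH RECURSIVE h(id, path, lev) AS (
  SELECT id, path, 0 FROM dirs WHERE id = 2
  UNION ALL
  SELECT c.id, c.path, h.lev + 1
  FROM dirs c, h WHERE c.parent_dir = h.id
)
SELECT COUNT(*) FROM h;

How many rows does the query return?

Base: id=2 (data) at lev 0.
Iteration 1: rows with parent_dir in {2} -> bob (id 5, lev 1), photos (id 6, lev 1).
Iteration 2: rows with parent_dir in {5,6} -> share (id 7, lev 2), dist (id 8, lev 2).
Iteration 3: rows with parent_dir in {7,8} -> opt (id 10, lev 3), log (id 11, lev 3).
Iteration 4: rows with parent_dir in {10,11} -> tmp (id 12, lev 4), srv (id 13, lev 4).
Iteration 5: no rows with parent_dir in {12,13}; recursion stops.
Total rows emitted: 9.

9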